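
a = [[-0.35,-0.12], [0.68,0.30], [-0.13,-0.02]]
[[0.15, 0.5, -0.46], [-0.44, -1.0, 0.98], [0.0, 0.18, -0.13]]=a @ [[0.3, -1.34, 0.81], [-2.14, -0.28, 1.44]]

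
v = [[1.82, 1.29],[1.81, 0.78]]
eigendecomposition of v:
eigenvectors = [[0.76, -0.52],  [0.65, 0.86]]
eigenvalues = [2.91, -0.31]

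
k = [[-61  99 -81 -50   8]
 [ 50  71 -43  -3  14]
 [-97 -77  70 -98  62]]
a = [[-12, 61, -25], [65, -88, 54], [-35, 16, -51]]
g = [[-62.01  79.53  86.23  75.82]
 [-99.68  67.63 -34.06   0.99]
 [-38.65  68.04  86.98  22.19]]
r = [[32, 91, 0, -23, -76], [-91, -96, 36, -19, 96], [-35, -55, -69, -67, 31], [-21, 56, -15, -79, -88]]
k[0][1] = 99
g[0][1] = 79.53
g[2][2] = 86.98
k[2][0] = -97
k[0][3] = -50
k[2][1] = -77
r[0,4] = -76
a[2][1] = 16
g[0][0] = -62.01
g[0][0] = -62.01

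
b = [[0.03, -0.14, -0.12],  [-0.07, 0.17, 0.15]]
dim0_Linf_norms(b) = [0.07, 0.17, 0.15]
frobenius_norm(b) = 0.30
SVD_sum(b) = [[0.05, -0.14, -0.12], [-0.06, 0.17, 0.15]] + [[-0.02, -0.00, -0.0], [-0.01, -0.00, -0.0]]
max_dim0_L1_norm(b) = 0.31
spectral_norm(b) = 0.30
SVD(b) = [[-0.62, 0.79],[0.79, 0.62]] @ diag([0.301305782486504, 0.020367263934940892]) @ [[-0.24, 0.73, 0.64], [-0.96, -0.25, -0.08]]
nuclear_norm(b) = 0.32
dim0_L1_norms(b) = [0.1, 0.31, 0.27]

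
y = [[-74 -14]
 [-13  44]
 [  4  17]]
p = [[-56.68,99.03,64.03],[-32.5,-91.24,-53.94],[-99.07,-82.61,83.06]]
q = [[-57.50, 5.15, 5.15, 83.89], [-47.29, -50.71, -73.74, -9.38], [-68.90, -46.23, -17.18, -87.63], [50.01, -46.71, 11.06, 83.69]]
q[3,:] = [50.01, -46.71, 11.06, 83.69]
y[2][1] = 17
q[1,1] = -50.71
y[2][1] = 17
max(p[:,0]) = -32.5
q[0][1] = 5.15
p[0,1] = 99.03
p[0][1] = 99.03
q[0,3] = 83.89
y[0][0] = -74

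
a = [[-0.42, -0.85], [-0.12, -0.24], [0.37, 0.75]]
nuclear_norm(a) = 1.29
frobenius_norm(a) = 1.29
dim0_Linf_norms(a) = [0.42, 0.85]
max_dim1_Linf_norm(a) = 0.85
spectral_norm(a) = 1.29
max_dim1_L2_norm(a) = 0.95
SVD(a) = [[-0.73, -0.04],[-0.21, -0.94],[0.65, -0.35]] @ diag([1.292400141629144, 0.0013689108692492482]) @ [[0.44, 0.90], [0.90, -0.44]]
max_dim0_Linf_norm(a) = 0.85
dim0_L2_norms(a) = [0.57, 1.16]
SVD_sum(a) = [[-0.42, -0.85], [-0.12, -0.24], [0.37, 0.75]] + [[-0.0,0.00], [-0.0,0.00], [-0.0,0.0]]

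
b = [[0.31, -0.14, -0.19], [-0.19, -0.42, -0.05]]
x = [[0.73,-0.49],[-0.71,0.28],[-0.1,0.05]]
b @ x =[[0.34, -0.20], [0.16, -0.03]]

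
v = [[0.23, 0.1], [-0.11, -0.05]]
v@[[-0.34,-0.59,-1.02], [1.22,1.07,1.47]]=[[0.04,  -0.03,  -0.09], [-0.02,  0.01,  0.04]]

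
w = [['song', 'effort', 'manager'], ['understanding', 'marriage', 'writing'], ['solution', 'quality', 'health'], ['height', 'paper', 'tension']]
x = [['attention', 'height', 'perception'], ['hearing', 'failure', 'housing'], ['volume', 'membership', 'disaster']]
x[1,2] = 'housing'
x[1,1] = 'failure'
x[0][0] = 'attention'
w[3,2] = 'tension'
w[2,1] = 'quality'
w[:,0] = ['song', 'understanding', 'solution', 'height']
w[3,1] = 'paper'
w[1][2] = 'writing'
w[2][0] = 'solution'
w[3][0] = 'height'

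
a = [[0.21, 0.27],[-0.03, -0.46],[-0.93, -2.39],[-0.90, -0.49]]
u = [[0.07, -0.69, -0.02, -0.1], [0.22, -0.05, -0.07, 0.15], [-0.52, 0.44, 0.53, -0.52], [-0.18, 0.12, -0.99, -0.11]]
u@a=[[0.14, 0.43],[-0.02, 0.18],[-0.15, -1.35],[0.98, 2.32]]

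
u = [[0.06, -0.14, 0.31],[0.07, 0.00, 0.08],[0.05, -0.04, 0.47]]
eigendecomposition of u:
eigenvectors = [[0.79+0.00j, 0.79-0.00j, 0.52+0.00j], [0.08-0.60j, 0.08+0.60j, (0.21+0j)], [-0.07-0.07j, -0.07+0.07j, 0.83+0.00j]]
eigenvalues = [(0.02+0.08j), (0.02-0.08j), (0.49+0j)]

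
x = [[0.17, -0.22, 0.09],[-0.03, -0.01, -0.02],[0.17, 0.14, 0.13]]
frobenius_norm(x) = 0.39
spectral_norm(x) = 0.30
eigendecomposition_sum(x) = [[0.18, -0.08, 0.11], [-0.03, 0.01, -0.02], [0.16, -0.07, 0.10]] + [[-0.01, -0.07, -0.01], [-0.00, -0.02, -0.00], [0.01, 0.10, 0.01]] + [[0.00, -0.07, -0.01],[0.0, -0.0, -0.00],[-0.00, 0.11, 0.02]]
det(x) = -0.00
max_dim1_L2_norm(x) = 0.29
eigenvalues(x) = [0.29, -0.02, 0.02]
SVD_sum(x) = [[0.21, -0.13, 0.12],  [-0.02, 0.01, -0.01],  [0.09, -0.06, 0.05]] + [[-0.04,-0.09,-0.03],[-0.01,-0.02,-0.01],[0.08,0.2,0.08]] + [[-0.0, -0.0, 0.00], [-0.00, -0.0, 0.00], [-0.0, -0.0, 0.00]]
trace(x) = 0.29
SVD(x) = [[-0.91, -0.40, 0.04],[0.09, -0.11, 0.99],[-0.40, 0.91, 0.13]] @ diag([0.3001631121699414, 0.24920064656399005, 0.0010695066828056332]) @ [[-0.75, 0.48, -0.45],[0.36, 0.87, 0.34],[-0.56, -0.09, 0.83]]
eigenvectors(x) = [[-0.73, 0.57, -0.54], [0.12, 0.15, -0.03], [-0.67, -0.81, 0.84]]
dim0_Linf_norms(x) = [0.17, 0.22, 0.13]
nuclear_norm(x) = 0.55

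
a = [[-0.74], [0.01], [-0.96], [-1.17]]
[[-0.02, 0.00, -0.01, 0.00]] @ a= [[0.02]]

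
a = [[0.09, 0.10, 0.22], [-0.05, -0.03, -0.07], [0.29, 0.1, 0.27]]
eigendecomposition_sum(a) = [[0.15, 0.07, 0.18], [-0.05, -0.03, -0.07], [0.25, 0.12, 0.30]] + [[-0.06, 0.03, 0.04],[0.0, -0.00, -0.00],[0.04, -0.02, -0.03]] + [[-0.00, -0.0, -0.00], [-0.00, -0.0, -0.00], [0.00, 0.00, 0.0]]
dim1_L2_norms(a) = [0.26, 0.09, 0.41]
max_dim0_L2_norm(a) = 0.36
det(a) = 0.00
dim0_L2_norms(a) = [0.31, 0.14, 0.36]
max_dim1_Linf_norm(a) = 0.29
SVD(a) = [[-0.51, 0.84, -0.17], [0.19, -0.09, -0.98], [-0.84, -0.53, -0.12]] @ diag([0.48259198436261175, 0.09436305379884781, 0.0007685744677276837]) @ [[-0.62, -0.29, -0.73], [-0.78, 0.36, 0.52], [0.11, 0.89, -0.45]]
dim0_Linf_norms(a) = [0.29, 0.1, 0.27]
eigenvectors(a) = [[-0.50,0.79,0.12], [0.19,-0.06,0.89], [-0.84,-0.62,-0.45]]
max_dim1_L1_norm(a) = 0.66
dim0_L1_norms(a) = [0.43, 0.23, 0.56]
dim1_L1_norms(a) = [0.41, 0.15, 0.66]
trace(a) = 0.33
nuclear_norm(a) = 0.58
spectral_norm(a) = 0.48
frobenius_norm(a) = 0.49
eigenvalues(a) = [0.42, -0.09, -0.0]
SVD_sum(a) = [[0.15, 0.07, 0.18], [-0.06, -0.03, -0.07], [0.25, 0.12, 0.30]] + [[-0.06, 0.03, 0.04], [0.01, -0.00, -0.0], [0.04, -0.02, -0.03]] + [[-0.00, -0.0, 0.00], [-0.0, -0.0, 0.0], [-0.00, -0.00, 0.0]]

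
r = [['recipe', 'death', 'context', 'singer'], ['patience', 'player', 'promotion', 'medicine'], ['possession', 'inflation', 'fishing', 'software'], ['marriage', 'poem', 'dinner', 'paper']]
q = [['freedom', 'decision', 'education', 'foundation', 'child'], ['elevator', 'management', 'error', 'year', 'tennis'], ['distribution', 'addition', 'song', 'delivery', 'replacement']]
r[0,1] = 'death'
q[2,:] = ['distribution', 'addition', 'song', 'delivery', 'replacement']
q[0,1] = 'decision'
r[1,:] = ['patience', 'player', 'promotion', 'medicine']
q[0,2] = 'education'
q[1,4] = 'tennis'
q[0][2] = 'education'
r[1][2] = 'promotion'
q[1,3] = 'year'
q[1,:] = ['elevator', 'management', 'error', 'year', 'tennis']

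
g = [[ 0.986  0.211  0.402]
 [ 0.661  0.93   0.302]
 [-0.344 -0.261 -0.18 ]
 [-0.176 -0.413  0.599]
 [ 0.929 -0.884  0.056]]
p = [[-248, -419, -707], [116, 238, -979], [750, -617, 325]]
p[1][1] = 238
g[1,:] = [0.661, 0.93, 0.302]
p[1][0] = 116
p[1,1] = 238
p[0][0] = -248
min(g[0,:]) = 0.211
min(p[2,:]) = -617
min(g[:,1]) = -0.884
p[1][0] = 116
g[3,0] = -0.176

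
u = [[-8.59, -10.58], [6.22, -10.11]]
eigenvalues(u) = [(-9.35+8.08j), (-9.35-8.08j)]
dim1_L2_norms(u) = [13.63, 11.87]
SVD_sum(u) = [[-3.08,-12.00], [-2.05,-7.98]] + [[-5.51, 1.42],[8.27, -2.13]]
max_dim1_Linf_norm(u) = 10.58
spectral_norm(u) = 14.88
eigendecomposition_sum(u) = [[(-4.3+4.48j),(-5.29-6.12j)], [3.11+3.60j,-5.05+3.60j]] + [[(-4.3-4.48j), -5.29+6.12j],[3.11-3.60j, -5.06-3.60j]]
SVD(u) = [[0.83, 0.55],[0.55, -0.83]] @ diag([14.877788234199583, 10.260429681953502]) @ [[-0.25, -0.97], [-0.97, 0.25]]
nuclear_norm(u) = 25.14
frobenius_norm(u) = 18.07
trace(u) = -18.70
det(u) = 152.65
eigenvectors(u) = [[0.79+0.00j, (0.79-0j)], [(0.06-0.61j), (0.06+0.61j)]]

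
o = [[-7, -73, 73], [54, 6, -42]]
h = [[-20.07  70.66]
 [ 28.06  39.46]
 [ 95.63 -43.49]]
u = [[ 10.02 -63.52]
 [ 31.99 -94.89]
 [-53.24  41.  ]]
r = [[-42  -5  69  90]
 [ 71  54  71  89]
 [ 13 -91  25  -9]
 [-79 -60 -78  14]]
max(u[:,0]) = 31.99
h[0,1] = 70.66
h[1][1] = 39.46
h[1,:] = [28.06, 39.46]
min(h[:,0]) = -20.07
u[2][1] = 41.0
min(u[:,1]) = -94.89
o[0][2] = 73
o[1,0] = 54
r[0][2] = 69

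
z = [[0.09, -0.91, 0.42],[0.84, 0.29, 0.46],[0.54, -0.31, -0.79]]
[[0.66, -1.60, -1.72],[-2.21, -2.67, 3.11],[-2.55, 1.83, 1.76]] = z@[[-3.16, -1.40, 3.4],  [-0.46, 0.09, 1.92],  [1.25, -3.31, -0.66]]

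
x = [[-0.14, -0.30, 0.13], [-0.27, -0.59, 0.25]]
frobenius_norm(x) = 0.78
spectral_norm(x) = 0.78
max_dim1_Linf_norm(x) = 0.59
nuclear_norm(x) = 0.78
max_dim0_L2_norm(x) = 0.66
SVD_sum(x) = [[-0.14, -0.3, 0.13], [-0.27, -0.59, 0.25]] + [[-0.0, 0.00, 0.00], [0.00, -0.0, -0.0]]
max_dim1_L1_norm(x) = 1.11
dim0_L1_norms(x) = [0.41, 0.89, 0.38]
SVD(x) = [[-0.46, -0.89], [-0.89, 0.46]] @ diag([0.7810192373104416, 0.0029918140008385473]) @ [[0.39, 0.85, -0.36],  [0.56, -0.53, -0.63]]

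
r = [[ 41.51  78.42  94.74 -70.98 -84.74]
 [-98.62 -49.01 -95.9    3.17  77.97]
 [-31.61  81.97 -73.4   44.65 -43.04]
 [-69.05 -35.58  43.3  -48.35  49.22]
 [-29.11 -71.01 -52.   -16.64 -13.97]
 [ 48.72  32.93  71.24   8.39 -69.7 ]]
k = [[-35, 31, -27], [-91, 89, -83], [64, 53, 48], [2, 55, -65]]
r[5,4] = -69.7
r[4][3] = -16.64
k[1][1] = 89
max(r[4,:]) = -13.97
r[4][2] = -52.0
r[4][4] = -13.97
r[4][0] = -29.11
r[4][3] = -16.64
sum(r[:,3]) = -79.76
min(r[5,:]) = -69.7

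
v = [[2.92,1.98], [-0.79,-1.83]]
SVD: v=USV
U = [[-0.89, 0.46], [0.46, 0.89]]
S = [3.94, 0.96]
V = [[-0.75, -0.66],  [0.66, -0.75]]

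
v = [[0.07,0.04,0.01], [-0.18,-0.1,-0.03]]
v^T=[[0.07, -0.18],[0.04, -0.10],[0.01, -0.03]]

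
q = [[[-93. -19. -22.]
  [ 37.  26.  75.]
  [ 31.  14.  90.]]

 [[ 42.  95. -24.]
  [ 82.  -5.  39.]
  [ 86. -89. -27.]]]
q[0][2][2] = 90.0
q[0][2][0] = 31.0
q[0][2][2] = 90.0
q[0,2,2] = 90.0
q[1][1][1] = -5.0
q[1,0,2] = -24.0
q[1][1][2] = 39.0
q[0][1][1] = 26.0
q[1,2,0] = 86.0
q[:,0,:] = [[-93.0, -19.0, -22.0], [42.0, 95.0, -24.0]]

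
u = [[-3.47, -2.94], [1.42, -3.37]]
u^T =[[-3.47,1.42],[-2.94,-3.37]]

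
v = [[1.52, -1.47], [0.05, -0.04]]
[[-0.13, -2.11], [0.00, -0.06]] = v @ [[0.65, -0.76], [0.76, 0.65]]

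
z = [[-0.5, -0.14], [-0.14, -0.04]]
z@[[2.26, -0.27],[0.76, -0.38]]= [[-1.24, 0.19], [-0.35, 0.05]]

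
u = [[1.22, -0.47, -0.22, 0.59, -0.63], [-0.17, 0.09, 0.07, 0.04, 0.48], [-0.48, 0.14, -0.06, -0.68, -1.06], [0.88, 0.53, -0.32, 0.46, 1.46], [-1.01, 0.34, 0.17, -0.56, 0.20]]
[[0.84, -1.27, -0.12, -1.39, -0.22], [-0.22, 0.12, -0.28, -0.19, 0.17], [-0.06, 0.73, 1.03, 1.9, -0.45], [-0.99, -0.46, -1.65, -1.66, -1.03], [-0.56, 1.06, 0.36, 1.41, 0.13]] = u @[[-0.36, -0.26, -0.03, -1.11, -0.41], [-0.67, 0.22, 0.43, 0.59, -1.63], [0.02, 0.24, 1.54, -1.06, 1.01], [1.06, -1.15, -0.17, -0.72, -0.05], [-0.55, 0.18, -0.88, -0.69, 0.37]]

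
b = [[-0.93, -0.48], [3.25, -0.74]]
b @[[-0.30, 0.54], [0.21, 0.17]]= [[0.18,-0.58],  [-1.13,1.63]]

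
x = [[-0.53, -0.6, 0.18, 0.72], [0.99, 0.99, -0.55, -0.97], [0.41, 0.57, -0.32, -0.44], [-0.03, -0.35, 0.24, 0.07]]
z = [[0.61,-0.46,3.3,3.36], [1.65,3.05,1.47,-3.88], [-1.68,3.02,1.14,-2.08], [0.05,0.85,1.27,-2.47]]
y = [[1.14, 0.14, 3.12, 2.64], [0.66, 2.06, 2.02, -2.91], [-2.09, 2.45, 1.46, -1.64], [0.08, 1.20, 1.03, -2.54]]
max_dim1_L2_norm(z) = 5.41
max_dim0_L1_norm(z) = 11.79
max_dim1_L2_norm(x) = 1.79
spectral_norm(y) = 6.01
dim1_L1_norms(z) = [7.73, 10.05, 7.92, 4.64]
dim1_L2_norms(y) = [4.25, 4.15, 3.9, 2.99]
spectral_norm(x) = 2.29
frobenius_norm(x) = 2.32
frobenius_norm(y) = 7.71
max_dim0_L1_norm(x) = 2.51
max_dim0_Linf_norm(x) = 0.99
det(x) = -0.00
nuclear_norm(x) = 2.77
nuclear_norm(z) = 15.12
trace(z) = 2.33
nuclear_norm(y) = 12.81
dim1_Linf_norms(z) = [3.36, 3.88, 3.02, 2.47]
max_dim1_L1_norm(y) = 7.65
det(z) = -85.23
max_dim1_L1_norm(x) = 3.5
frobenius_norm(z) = 8.83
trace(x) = 0.21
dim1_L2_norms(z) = [4.77, 5.41, 4.19, 2.9]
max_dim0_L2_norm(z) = 6.06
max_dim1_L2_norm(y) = 4.25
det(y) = -15.14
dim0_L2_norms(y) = [2.47, 3.42, 4.12, 4.96]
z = y + x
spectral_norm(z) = 7.21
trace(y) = 2.12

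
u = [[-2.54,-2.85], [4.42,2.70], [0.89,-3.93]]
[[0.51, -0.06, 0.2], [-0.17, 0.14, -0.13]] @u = [[-1.38,-2.4], [0.93,1.37]]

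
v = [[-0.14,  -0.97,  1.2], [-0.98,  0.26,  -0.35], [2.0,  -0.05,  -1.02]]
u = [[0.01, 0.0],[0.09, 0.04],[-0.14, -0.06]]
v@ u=[[-0.26, -0.11], [0.06, 0.03], [0.16, 0.06]]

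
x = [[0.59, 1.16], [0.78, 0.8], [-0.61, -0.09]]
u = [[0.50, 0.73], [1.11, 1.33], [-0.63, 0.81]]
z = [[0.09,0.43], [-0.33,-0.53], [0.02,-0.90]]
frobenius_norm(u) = 2.20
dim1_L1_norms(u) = [1.23, 2.44, 1.44]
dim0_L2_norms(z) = [0.34, 1.13]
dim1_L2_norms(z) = [0.44, 0.62, 0.9]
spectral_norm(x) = 1.75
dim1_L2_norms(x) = [1.3, 1.12, 0.62]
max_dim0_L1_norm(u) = 2.87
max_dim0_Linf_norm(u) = 1.33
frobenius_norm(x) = 1.82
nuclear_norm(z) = 1.44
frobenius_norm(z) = 1.18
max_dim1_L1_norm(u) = 2.44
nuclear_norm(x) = 2.26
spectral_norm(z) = 1.14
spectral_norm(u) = 1.96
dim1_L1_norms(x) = [1.75, 1.58, 0.7]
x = u + z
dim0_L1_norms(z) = [0.44, 1.86]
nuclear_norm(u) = 2.95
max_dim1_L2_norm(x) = 1.3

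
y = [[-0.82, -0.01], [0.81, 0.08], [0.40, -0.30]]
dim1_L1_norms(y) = [0.83, 0.89, 0.7]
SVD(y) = [[-0.67,  0.12], [0.66,  -0.35], [0.34,  0.93]] @ diag([1.2206904276900645, 0.3080825859178798]) @ [[1.0, -0.03], [-0.03, -1.0]]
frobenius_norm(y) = 1.26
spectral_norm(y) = 1.22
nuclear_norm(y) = 1.53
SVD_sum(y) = [[-0.82, 0.03], [0.81, -0.03], [0.41, -0.01]] + [[-0.00, -0.04], [0.00, 0.11], [-0.01, -0.29]]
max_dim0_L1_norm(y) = 2.03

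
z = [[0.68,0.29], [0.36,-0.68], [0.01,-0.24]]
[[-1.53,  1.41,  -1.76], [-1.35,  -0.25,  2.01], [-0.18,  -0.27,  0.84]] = z@ [[-2.53, 1.56, -1.08], [0.64, 1.19, -3.53]]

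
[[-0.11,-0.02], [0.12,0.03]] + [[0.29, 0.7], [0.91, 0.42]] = [[0.18,0.68], [1.03,0.45]]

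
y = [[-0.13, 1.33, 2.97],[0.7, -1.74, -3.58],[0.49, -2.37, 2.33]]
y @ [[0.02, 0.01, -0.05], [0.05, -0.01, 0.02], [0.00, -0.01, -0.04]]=[[0.06, -0.04, -0.09], [-0.07, 0.06, 0.07], [-0.11, 0.01, -0.17]]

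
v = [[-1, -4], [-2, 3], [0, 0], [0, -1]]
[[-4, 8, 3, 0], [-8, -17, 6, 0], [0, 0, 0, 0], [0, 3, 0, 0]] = v @ [[4, 4, -3, 0], [0, -3, 0, 0]]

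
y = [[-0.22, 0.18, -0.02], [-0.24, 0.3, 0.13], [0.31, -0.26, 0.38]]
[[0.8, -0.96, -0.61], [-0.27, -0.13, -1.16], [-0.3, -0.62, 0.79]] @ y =[[-0.13, 0.01, -0.37], [-0.27, 0.21, -0.45], [0.46, -0.45, 0.23]]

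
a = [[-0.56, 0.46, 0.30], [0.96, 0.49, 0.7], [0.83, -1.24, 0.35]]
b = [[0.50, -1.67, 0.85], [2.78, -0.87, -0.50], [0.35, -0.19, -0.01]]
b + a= [[-0.06, -1.21, 1.15], [3.74, -0.38, 0.20], [1.18, -1.43, 0.34]]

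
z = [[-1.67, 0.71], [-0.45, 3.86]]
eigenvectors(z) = [[-1.0, -0.13], [-0.08, -0.99]]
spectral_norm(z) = 4.01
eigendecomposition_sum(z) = [[-1.63, 0.21],[-0.13, 0.02]] + [[-0.04,0.50], [-0.32,3.84]]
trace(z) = 2.19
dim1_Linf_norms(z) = [1.67, 3.86]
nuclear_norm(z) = 5.54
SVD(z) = [[0.26, 0.96], [0.96, -0.26]] @ diag([4.007177044360638, 1.5289316973459408]) @ [[-0.22, 0.98], [-0.98, -0.22]]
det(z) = -6.13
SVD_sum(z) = [[-0.23, 1.03], [-0.84, 3.77]] + [[-1.44, -0.32], [0.39, 0.09]]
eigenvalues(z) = [-1.61, 3.8]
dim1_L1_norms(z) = [2.38, 4.31]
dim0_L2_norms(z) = [1.73, 3.92]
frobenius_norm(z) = 4.29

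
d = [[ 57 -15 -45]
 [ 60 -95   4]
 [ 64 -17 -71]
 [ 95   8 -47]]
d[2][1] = -17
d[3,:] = [95, 8, -47]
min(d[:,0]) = 57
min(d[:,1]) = -95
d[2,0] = 64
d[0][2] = -45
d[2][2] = -71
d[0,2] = -45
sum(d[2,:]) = -24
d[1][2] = 4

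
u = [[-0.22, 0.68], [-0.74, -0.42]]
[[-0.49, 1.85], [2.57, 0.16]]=u@ [[-2.59,  -1.49], [-1.56,  2.24]]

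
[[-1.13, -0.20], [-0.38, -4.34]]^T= [[-1.13, -0.38], [-0.20, -4.34]]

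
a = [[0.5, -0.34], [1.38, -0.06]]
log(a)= [[0.14,-0.67], [2.72,-0.96]]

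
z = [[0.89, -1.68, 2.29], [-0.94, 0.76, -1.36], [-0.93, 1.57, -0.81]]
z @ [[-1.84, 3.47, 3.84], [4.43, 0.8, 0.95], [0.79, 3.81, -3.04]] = [[-7.27, 10.47, -5.14], [4.02, -7.84, 1.25], [8.03, -5.06, 0.38]]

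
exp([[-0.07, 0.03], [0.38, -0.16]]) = [[0.94, 0.03], [0.34, 0.86]]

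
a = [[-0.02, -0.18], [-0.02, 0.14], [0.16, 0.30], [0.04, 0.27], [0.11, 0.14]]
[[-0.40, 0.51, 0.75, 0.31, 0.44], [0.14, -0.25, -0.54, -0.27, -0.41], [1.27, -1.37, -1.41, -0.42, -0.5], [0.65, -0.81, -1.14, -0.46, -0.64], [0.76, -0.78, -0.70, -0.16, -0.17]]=a@[[4.76, -4.09, -1.25, 0.85, 1.84], [1.69, -2.39, -4.04, -1.84, -2.64]]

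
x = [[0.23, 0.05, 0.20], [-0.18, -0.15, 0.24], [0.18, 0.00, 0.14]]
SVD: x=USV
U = [[-0.81,0.01,-0.59], [0.00,-1.0,-0.01], [-0.59,-0.01,0.81]]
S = [0.38, 0.34, 0.03]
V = [[-0.76, -0.11, -0.64], [0.54, 0.45, -0.72], [0.36, -0.89, -0.29]]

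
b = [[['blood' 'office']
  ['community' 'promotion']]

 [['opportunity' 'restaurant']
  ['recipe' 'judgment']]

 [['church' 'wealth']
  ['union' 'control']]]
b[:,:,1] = [['office', 'promotion'], ['restaurant', 'judgment'], ['wealth', 'control']]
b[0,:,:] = [['blood', 'office'], ['community', 'promotion']]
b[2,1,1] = 'control'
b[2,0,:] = ['church', 'wealth']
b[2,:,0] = ['church', 'union']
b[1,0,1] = 'restaurant'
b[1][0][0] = 'opportunity'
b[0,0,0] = 'blood'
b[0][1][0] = 'community'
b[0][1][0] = 'community'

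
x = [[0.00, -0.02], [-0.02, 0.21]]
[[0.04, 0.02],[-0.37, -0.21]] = x@[[-0.61, -0.34],  [-1.82, -1.01]]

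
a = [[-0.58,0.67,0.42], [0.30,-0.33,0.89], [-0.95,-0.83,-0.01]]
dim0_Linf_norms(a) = [0.95, 0.83, 0.89]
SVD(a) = [[0.01,0.47,-0.88], [0.03,-0.88,-0.47], [-1.0,-0.02,-0.03]] @ diag([1.2618567438706345, 1.0009502920731432, 0.9746876785652371]) @ [[0.75, 0.66, 0.04], [-0.52, 0.63, -0.59], [0.41, -0.42, -0.81]]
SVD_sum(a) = [[0.01, 0.01, 0.0], [0.03, 0.03, 0.00], [-0.95, -0.83, -0.04]] + [[-0.24, 0.30, -0.28], [0.46, -0.55, 0.52], [0.01, -0.01, 0.01]] + [[-0.35, 0.36, 0.70], [-0.19, 0.19, 0.37], [-0.01, 0.01, 0.02]]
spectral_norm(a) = 1.26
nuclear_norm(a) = 3.24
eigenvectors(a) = [[(-0.76+0j), 0.11+0.39j, (0.11-0.39j)], [0.62+0.00j, (-0.08+0.54j), -0.08-0.54j], [(-0.21+0j), -0.74+0.00j, (-0.74-0j)]]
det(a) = -1.23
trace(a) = -0.92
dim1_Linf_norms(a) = [0.67, 0.89, 0.95]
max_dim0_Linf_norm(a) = 0.95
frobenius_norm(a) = 1.88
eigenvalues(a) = [(-1.01+0j), (0.04+1.11j), (0.04-1.11j)]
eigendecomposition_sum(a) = [[-0.61+0.00j,0.44-0.00j,(-0.14+0j)], [0.50-0.00j,-0.36+0.00j,(0.11-0j)], [-0.17+0.00j,0.12-0.00j,-0.04+0.00j]] + [[0.02+0.22j, 0.11+0.24j, 0.28-0.09j], [-0.10+0.28j, (0.01+0.36j), (0.39+0.05j)], [-0.39-0.08j, -0.48+0.09j, 0.01+0.53j]] + [[0.02-0.22j,(0.11-0.24j),(0.28+0.09j)], [-0.10-0.28j,0.01-0.36j,(0.39-0.05j)], [-0.39+0.08j,-0.48-0.09j,(0.01-0.53j)]]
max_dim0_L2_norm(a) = 1.15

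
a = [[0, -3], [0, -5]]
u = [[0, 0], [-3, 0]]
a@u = [[9, 0], [15, 0]]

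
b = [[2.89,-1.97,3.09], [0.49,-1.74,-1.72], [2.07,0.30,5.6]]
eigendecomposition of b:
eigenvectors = [[-0.61, -0.81, -0.59], [0.12, -0.46, -0.77], [-0.78, 0.35, 0.23]]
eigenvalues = [7.19, 0.43, -0.86]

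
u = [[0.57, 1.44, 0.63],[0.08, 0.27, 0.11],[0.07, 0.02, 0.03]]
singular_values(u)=[1.7, 0.06, 0.0]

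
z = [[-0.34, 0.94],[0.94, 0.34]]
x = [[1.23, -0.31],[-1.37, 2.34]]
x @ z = [[-0.71,1.05], [2.67,-0.49]]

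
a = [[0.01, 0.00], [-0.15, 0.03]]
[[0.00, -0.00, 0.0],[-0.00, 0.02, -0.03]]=a@[[0.03, -0.23, 0.33],[0.06, -0.37, 0.52]]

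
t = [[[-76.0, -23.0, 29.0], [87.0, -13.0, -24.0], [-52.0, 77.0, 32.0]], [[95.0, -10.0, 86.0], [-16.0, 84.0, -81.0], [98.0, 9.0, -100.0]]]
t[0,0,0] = -76.0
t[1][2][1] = 9.0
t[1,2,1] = 9.0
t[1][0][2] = 86.0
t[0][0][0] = -76.0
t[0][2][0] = -52.0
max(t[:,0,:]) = 95.0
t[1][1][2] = -81.0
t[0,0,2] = 29.0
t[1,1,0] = -16.0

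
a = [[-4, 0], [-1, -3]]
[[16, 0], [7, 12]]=a @ [[-4, 0], [-1, -4]]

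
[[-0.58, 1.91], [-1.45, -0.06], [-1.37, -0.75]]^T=[[-0.58,-1.45,-1.37], [1.91,-0.06,-0.75]]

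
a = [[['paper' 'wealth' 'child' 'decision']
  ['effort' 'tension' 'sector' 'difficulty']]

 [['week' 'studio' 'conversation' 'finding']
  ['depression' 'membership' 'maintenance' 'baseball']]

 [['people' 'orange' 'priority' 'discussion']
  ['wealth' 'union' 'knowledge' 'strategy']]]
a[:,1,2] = ['sector', 'maintenance', 'knowledge']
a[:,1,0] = ['effort', 'depression', 'wealth']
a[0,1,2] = 'sector'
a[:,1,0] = ['effort', 'depression', 'wealth']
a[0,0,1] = 'wealth'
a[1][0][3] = 'finding'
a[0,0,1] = 'wealth'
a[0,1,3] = 'difficulty'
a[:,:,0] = [['paper', 'effort'], ['week', 'depression'], ['people', 'wealth']]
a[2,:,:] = [['people', 'orange', 'priority', 'discussion'], ['wealth', 'union', 'knowledge', 'strategy']]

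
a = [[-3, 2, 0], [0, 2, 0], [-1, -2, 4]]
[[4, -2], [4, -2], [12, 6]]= a @[[0, 0], [2, -1], [4, 1]]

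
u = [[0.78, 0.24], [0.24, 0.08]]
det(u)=0.005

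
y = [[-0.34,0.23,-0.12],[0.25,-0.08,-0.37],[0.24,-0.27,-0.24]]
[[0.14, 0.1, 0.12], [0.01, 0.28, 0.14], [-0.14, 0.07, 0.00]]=y@[[0.12, 0.35, 0.1], [0.72, 0.61, 0.44], [-0.1, -0.64, -0.41]]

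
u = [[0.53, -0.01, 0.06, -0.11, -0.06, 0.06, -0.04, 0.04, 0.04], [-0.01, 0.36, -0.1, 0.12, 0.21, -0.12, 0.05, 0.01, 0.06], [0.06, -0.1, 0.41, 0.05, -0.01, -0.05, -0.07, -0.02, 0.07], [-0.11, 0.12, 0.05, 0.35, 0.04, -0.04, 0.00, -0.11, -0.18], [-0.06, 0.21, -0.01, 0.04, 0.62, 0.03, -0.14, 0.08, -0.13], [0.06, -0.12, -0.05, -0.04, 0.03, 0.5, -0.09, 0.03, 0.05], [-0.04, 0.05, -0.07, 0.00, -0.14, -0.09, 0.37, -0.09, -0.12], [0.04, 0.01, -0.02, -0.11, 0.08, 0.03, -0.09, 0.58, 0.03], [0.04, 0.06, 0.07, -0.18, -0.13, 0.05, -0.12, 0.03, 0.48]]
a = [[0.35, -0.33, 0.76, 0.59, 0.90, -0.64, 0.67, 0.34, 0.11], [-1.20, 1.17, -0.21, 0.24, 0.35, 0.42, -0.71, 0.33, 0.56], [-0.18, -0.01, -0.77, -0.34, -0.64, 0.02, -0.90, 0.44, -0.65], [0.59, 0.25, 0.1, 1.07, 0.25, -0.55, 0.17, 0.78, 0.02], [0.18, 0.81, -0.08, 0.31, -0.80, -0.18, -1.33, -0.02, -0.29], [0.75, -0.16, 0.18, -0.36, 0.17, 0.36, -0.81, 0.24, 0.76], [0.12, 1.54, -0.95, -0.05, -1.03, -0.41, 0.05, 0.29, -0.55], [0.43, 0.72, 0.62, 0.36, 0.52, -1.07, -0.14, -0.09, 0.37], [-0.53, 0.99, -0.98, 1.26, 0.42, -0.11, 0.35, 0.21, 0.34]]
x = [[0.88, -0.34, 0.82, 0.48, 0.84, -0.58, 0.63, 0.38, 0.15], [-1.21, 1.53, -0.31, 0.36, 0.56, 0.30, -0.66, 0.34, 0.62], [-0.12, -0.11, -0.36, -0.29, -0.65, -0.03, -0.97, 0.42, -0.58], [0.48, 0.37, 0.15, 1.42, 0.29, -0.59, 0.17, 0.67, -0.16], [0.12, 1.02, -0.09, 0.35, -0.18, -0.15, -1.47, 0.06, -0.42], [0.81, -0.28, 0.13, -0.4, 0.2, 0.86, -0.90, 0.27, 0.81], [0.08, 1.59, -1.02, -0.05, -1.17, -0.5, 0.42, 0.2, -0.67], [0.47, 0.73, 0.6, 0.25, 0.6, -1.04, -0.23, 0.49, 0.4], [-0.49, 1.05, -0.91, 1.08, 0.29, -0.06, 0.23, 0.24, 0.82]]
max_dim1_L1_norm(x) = 5.89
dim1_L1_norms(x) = [5.1, 5.89, 3.53, 4.3, 3.86, 4.66, 5.7, 4.81, 5.17]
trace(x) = 5.88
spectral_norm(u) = 0.88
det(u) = -0.00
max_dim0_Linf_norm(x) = 1.59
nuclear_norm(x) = 14.61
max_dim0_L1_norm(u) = 1.32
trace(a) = 1.68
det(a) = 1.28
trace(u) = 4.20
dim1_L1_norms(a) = [4.69, 5.19, 3.95, 3.78, 4.0, 3.79, 4.99, 4.32, 5.19]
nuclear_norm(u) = 4.21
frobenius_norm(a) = 5.45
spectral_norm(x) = 3.45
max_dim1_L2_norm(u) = 0.69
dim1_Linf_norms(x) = [0.88, 1.53, 0.97, 1.42, 1.47, 0.9, 1.59, 1.04, 1.08]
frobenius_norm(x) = 5.85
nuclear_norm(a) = 13.63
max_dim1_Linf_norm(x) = 1.59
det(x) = 3.76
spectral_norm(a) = 3.25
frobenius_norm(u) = 1.60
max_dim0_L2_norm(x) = 2.81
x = a + u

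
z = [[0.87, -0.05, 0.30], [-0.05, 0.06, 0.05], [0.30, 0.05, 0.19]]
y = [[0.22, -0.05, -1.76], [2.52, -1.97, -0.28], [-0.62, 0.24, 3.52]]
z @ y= [[-0.12, 0.13, -0.46], [0.11, -0.10, 0.25], [0.07, -0.07, 0.13]]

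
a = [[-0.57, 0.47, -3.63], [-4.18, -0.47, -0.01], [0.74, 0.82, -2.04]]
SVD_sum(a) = [[-1.28, -0.11, -0.29], [-3.99, -0.35, -0.91], [0.33, 0.03, 0.07]] + [[0.69, 0.75, -3.30], [-0.18, -0.20, 0.88], [0.45, 0.50, -2.17]] + [[0.02,-0.17,-0.03], [-0.01,0.08,0.02], [-0.04,0.29,0.06]]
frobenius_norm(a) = 6.07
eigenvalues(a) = [(-1.88+2.47j), (-1.88-2.47j), (0.69+0j)]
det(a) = 6.62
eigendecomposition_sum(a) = [[-0.37+1.18j, 0.28+0.48j, (-1.7-0.65j)], [-1.78+0.39j, (-0.4+0.71j), -0.42-2.65j], [0.44+0.73j, 0.37+0.07j, (-1.11+0.58j)]] + [[-0.37-1.18j, 0.28-0.48j, -1.70+0.65j], [(-1.78-0.39j), -0.40-0.71j, (-0.42+2.65j)], [0.44-0.73j, (0.37-0.07j), -1.11-0.58j]] + [[(0.17-0j), -0.09+0.00j, (-0.23+0j)], [-0.62+0.00j, 0.33-0.00j, 0.82-0.00j], [(-0.14+0j), 0.07-0.00j, (0.18-0j)]]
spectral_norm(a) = 4.32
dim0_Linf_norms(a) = [4.18, 0.82, 3.63]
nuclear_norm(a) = 8.92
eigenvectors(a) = [[(-0.26+0.45j),-0.26-0.45j,-0.26+0.00j], [(-0.77+0j),(-0.77-0j),(0.94+0j)], [0.11+0.34j,0.11-0.34j,(0.21+0j)]]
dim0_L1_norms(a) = [5.49, 1.76, 5.68]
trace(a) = -3.08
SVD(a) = [[-0.3, 0.82, -0.49],[-0.95, -0.22, 0.23],[0.08, 0.54, 0.84]] @ diag([4.322402909346741, 4.240779830564928, 0.3609979472857465]) @ [[0.97, 0.08, 0.22], [0.2, 0.22, -0.96], [-0.13, 0.97, 0.2]]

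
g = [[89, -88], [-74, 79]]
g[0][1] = -88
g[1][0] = -74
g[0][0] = 89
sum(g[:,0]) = 15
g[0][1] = -88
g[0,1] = -88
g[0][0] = 89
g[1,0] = -74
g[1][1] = 79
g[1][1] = 79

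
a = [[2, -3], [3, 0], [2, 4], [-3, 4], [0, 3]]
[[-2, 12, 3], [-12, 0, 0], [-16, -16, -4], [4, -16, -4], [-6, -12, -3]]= a @ [[-4, 0, 0], [-2, -4, -1]]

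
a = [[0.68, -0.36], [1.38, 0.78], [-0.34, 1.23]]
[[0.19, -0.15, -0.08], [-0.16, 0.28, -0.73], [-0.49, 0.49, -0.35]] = a@[[0.09, -0.02, -0.32], [-0.37, 0.39, -0.37]]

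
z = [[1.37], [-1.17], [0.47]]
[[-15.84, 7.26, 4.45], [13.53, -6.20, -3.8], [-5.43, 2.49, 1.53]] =z @ [[-11.56, 5.30, 3.25]]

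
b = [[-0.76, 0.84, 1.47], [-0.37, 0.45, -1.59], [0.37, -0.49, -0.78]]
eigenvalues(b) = [0.72, -0.12, -1.7]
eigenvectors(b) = [[0.30, 0.81, -0.87],  [0.93, 0.59, 0.18],  [-0.23, 0.02, 0.45]]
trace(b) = -1.09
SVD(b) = [[-0.73, -0.49, 0.47],  [0.56, -0.83, 0.01],  [0.39, 0.27, 0.88]] @ diag([2.386950448772949, 1.2637989324100243, 0.04774739303769688]) @ [[0.21, -0.23, -0.95],[0.62, -0.72, 0.31],[-0.76, -0.65, -0.01]]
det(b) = 0.14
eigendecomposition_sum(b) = [[-0.13,0.19,-0.33], [-0.41,0.6,-1.03], [0.10,-0.15,0.25]] + [[-0.10, -0.01, -0.19],  [-0.07, -0.01, -0.14],  [-0.00, -0.00, -0.00]] + [[-0.53, 0.66, 1.99], [0.11, -0.14, -0.42], [0.27, -0.34, -1.03]]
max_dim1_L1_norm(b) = 3.07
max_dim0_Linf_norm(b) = 1.59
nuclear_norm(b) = 3.70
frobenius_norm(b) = 2.70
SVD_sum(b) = [[-0.36, 0.41, 1.66], [0.28, -0.31, -1.26], [0.19, -0.22, -0.89]] + [[-0.38, 0.45, -0.19], [-0.65, 0.76, -0.33], [0.21, -0.25, 0.11]] + [[-0.02, -0.01, -0.00], [-0.00, -0.00, -0.0], [-0.03, -0.03, -0.0]]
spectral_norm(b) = 2.39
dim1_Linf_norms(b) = [1.47, 1.59, 0.78]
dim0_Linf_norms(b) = [0.76, 0.84, 1.59]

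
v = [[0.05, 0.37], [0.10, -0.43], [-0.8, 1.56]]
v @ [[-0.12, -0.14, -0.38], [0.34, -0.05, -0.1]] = [[0.12, -0.03, -0.06],  [-0.16, 0.01, 0.00],  [0.63, 0.03, 0.15]]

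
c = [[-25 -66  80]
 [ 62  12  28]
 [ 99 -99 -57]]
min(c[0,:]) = -66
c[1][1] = 12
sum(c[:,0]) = 136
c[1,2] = 28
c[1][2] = 28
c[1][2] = 28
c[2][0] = 99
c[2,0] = 99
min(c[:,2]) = -57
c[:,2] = [80, 28, -57]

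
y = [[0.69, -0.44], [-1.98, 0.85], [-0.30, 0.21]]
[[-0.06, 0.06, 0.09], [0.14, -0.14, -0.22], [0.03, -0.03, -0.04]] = y @ [[-0.04, 0.04, 0.06], [0.07, -0.07, -0.12]]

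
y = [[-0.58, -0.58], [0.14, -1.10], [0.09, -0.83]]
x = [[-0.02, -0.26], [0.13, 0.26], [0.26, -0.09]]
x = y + [[0.56,0.32], [-0.01,1.36], [0.17,0.74]]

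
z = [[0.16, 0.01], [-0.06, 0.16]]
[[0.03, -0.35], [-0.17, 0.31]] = z @ [[0.24, -2.23], [-0.98, 1.09]]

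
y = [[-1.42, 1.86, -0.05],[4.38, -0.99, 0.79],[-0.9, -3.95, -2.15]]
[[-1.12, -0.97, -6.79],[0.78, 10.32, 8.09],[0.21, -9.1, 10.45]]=y @ [[-0.24, 2.62, 1.36],[-0.75, 1.49, -2.63],[1.38, 0.40, -0.6]]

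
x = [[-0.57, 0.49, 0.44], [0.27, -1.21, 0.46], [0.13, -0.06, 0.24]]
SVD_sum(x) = [[-0.19, 0.52, -0.11], [0.44, -1.19, 0.25], [0.05, -0.13, 0.03]] + [[-0.36,-0.02,0.56], [-0.15,-0.01,0.23], [-0.07,-0.0,0.11]] + [[-0.02, -0.01, -0.01], [-0.03, -0.01, -0.02], [0.15, 0.08, 0.10]]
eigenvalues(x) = [0.31, -0.5, -1.35]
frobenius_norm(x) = 1.61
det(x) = 0.21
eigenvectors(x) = [[-0.56, -0.95, 0.56], [-0.33, -0.27, -0.82], [-0.76, 0.15, -0.08]]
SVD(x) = [[-0.4, -0.91, -0.13], [0.91, -0.37, -0.17], [0.10, -0.18, 0.98]] @ diag([1.4177001479139328, 0.7311676224130781, 0.20204009141657892]) @ [[0.34, -0.92, 0.19], [0.54, 0.03, -0.84], [0.77, 0.39, 0.5]]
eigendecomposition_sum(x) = [[0.03, 0.00, 0.21], [0.02, 0.0, 0.12], [0.04, 0.0, 0.28]] + [[-0.36, -0.28, 0.39], [-0.1, -0.08, 0.11], [0.06, 0.04, -0.06]] + [[-0.24, 0.77, -0.16], [0.35, -1.13, 0.23], [0.03, -0.11, 0.02]]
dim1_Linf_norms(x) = [0.57, 1.21, 0.24]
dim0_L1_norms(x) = [0.97, 1.76, 1.14]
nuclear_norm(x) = 2.35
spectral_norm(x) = 1.42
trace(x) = -1.54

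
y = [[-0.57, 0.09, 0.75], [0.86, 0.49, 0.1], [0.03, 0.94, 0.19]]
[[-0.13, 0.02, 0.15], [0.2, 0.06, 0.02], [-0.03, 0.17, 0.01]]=y @[[0.25, -0.04, 0.02], [-0.04, 0.19, -0.03], [0.02, -0.03, 0.22]]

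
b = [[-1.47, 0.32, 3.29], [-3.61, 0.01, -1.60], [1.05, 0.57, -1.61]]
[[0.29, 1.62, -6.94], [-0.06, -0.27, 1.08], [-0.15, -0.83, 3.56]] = b @ [[-0.02, -0.12, 0.53], [0.00, 0.0, -0.02], [0.08, 0.44, -1.87]]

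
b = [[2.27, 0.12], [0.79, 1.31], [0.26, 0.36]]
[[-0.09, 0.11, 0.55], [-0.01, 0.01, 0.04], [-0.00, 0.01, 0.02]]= b @ [[-0.04, 0.05, 0.25], [0.02, -0.02, -0.12]]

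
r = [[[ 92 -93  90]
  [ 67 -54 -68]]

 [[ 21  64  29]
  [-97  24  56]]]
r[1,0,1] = 64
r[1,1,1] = 24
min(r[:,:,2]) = -68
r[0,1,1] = -54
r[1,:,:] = [[21, 64, 29], [-97, 24, 56]]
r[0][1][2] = -68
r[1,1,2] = 56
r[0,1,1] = -54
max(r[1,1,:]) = 56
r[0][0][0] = 92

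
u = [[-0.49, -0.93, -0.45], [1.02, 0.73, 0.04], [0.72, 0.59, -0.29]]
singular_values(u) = [1.85, 0.62, 0.19]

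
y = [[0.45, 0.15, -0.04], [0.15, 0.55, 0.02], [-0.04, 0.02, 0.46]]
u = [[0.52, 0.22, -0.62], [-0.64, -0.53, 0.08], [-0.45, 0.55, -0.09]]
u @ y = [[0.29,0.19,-0.3],[-0.37,-0.39,0.05],[-0.12,0.23,-0.01]]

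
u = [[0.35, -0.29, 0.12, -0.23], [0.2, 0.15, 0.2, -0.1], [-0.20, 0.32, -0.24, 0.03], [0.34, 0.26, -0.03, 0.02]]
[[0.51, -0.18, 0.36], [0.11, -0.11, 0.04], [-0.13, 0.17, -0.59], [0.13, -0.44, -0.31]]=u@[[0.61,-1.21,-0.05], [-0.25,0.00,-1.03], [-0.46,0.19,1.18], [-1.21,-0.97,0.27]]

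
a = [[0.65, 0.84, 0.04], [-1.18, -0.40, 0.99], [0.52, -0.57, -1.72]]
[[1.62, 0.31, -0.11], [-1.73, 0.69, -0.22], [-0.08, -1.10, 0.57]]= a @ [[1.17,-1.03,-0.08],  [1.02,1.17,-0.05],  [0.06,-0.06,-0.34]]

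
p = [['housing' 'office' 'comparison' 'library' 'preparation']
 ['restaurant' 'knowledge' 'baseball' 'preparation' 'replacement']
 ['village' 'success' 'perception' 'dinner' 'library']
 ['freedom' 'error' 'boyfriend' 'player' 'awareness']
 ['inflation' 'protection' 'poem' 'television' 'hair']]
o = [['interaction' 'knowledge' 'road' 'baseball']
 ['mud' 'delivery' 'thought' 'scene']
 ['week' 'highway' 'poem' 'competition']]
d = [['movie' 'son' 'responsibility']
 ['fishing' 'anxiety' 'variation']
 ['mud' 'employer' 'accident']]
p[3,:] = ['freedom', 'error', 'boyfriend', 'player', 'awareness']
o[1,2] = 'thought'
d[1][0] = 'fishing'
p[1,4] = 'replacement'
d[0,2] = 'responsibility'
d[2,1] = 'employer'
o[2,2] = 'poem'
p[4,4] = 'hair'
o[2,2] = 'poem'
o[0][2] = 'road'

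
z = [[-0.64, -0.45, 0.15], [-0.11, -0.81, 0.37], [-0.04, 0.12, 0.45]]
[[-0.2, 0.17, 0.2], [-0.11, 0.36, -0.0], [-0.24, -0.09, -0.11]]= z @ [[0.28, 0.05, -0.33], [-0.12, -0.48, -0.07], [-0.48, -0.07, -0.26]]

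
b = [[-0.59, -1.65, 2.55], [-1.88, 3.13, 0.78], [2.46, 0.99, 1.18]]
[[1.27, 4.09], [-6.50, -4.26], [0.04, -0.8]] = b @ [[0.78, -0.01], [-1.53, -1.52], [-0.31, 0.62]]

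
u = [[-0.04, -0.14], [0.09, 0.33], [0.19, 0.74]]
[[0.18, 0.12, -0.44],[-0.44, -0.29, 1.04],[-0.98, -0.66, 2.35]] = u@[[0.47, 0.32, -1.12], [-1.45, -0.98, 3.46]]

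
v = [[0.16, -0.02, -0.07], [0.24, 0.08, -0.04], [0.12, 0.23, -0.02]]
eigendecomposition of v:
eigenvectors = [[(-0.03-0.38j), (-0.03+0.38j), 0.29+0.00j], [-0.47-0.31j, -0.47+0.31j, -0.26+0.00j], [(-0.73+0j), -0.73-0.00j, 0.92+0.00j]]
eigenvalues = [(0.13+0.16j), (0.13-0.16j), (-0.05+0j)]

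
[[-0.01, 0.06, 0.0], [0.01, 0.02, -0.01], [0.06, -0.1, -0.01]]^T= [[-0.01, 0.01, 0.06], [0.06, 0.02, -0.10], [0.0, -0.01, -0.01]]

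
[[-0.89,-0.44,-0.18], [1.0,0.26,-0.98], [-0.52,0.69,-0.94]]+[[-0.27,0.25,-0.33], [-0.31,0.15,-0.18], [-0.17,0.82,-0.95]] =[[-1.16,-0.19,-0.51], [0.69,0.41,-1.16], [-0.69,1.51,-1.89]]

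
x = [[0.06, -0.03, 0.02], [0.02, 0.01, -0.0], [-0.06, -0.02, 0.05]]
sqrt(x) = [[0.26, -0.07, 0.04], [0.05, 0.11, -0.01], [-0.11, -0.08, 0.23]]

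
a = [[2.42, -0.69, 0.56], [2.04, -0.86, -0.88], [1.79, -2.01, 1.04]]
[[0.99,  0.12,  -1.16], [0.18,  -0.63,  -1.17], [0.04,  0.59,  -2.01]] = a @ [[0.5, -0.11, -0.26],[0.61, -0.10, 0.76],[0.36, 0.56, -0.02]]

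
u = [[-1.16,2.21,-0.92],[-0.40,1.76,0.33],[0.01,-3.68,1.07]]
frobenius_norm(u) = 5.01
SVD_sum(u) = [[-0.39, 2.41, -0.63], [-0.26, 1.59, -0.41], [0.59, -3.62, 0.94]] + [[-0.80,-0.18,-0.20], [0.08,0.02,0.02], [-0.50,-0.11,-0.13]] + [[0.03, -0.02, -0.09], [-0.22, 0.15, 0.72], [-0.08, 0.05, 0.26]]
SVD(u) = [[-0.52,0.85,-0.12], [-0.34,-0.08,0.94], [0.78,0.53,0.33]] @ diag([4.843280915371586, 0.9968701799574508, 0.823941635741845]) @ [[0.15, -0.96, 0.25], [-0.95, -0.22, -0.24], [-0.28, 0.2, 0.94]]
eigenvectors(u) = [[(0.97+0j), (0.4+0.06j), (0.4-0.06j)], [0.11+0.00j, 0.07+0.31j, 0.07-0.31j], [0.19+0.00j, -0.86+0.00j, (-0.86-0j)]]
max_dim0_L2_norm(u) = 4.64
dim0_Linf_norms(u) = [1.16, 3.68, 1.07]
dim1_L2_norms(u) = [2.66, 1.83, 3.83]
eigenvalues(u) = [(-1.08+0j), (1.38+1.34j), (1.38-1.34j)]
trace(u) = 1.67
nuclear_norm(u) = 6.66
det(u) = -3.98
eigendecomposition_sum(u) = [[-1.01+0.00j, (0.19-0j), -0.46+0.00j], [(-0.12+0j), (0.02-0j), (-0.05+0j)], [-0.20+0.00j, 0.04-0.00j, (-0.09+0j)]] + [[-0.07+0.16j,1.01-0.80j,-0.23-0.35j],[-0.14-0.01j,(0.87+0.51j),(0.19-0.27j)],[(0.1-0.36j),(-1.86+1.96j),(0.58+0.66j)]] + [[(-0.07-0.16j), 1.01+0.80j, -0.23+0.35j], [-0.14+0.01j, 0.87-0.51j, 0.19+0.27j], [0.10+0.36j, (-1.86-1.96j), 0.58-0.66j]]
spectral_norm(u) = 4.84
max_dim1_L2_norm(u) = 3.83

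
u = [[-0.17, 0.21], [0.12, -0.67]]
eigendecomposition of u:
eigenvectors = [[0.98, -0.36], [0.21, 0.93]]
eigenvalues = [-0.12, -0.72]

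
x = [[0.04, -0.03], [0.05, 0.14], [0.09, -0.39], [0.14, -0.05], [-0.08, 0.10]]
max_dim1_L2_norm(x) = 0.4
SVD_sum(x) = [[0.01, -0.04], [-0.03, 0.12], [0.11, -0.39], [0.02, -0.08], [-0.03, 0.11]] + [[0.03, 0.01], [0.08, 0.02], [-0.02, -0.0], [0.12, 0.03], [-0.05, -0.01]]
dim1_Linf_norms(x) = [0.04, 0.14, 0.39, 0.14, 0.1]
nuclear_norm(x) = 0.61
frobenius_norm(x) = 0.47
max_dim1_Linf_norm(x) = 0.39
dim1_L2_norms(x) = [0.05, 0.15, 0.4, 0.15, 0.13]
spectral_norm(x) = 0.44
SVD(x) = [[0.09, 0.19], [-0.27, 0.53], [0.90, -0.11], [0.19, 0.76], [-0.27, -0.31]] @ diag([0.4443256059440906, 0.16085632067909764]) @ [[0.27, -0.96], [0.96, 0.27]]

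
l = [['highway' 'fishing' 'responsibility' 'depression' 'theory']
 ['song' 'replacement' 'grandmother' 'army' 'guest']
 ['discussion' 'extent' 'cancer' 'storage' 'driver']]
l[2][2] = 'cancer'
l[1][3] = 'army'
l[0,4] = 'theory'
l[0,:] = ['highway', 'fishing', 'responsibility', 'depression', 'theory']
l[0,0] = 'highway'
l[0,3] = 'depression'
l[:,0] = ['highway', 'song', 'discussion']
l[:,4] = ['theory', 'guest', 'driver']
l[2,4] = 'driver'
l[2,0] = 'discussion'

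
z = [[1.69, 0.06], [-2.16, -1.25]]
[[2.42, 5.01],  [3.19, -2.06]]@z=[[-6.73, -6.12], [9.84, 2.77]]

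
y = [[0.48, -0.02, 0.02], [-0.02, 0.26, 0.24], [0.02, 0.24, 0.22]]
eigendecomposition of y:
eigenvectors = [[0.06, 0.81, 0.58],[0.68, -0.46, 0.58],[-0.73, -0.36, 0.58]]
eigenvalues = [-0.0, 0.48, 0.48]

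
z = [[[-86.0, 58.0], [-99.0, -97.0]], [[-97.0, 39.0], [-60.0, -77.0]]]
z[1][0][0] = -97.0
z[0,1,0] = -99.0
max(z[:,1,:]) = -60.0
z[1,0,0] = -97.0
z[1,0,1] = 39.0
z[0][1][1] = -97.0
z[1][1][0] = -60.0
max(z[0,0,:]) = 58.0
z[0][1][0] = -99.0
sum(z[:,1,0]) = -159.0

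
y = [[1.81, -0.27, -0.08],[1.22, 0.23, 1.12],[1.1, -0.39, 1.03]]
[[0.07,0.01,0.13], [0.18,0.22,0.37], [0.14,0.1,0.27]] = y @ [[0.05, 0.04, 0.10], [0.04, 0.18, 0.12], [0.10, 0.12, 0.2]]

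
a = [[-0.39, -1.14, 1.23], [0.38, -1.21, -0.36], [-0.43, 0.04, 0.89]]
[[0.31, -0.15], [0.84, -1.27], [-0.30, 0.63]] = a @ [[1.11, 0.27], [-0.41, 0.9], [0.22, 0.80]]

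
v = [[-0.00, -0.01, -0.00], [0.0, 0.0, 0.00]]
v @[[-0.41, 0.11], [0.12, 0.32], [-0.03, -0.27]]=[[-0.0,-0.00], [0.00,0.00]]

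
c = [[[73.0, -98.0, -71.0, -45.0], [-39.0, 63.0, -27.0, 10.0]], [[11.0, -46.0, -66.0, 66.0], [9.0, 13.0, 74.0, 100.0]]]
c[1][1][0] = 9.0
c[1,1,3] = 100.0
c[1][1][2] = 74.0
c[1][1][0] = 9.0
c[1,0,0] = 11.0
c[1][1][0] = 9.0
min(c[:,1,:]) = -39.0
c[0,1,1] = 63.0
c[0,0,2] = -71.0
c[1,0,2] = -66.0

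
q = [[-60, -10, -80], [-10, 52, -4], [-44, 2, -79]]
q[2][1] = 2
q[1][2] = -4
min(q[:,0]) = -60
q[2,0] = -44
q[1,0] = -10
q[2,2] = -79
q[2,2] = -79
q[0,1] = -10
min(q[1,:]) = -10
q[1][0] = -10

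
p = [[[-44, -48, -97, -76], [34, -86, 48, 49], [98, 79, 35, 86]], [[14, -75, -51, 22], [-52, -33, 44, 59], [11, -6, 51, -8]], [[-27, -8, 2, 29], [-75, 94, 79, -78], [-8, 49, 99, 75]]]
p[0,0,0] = -44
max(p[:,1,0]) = 34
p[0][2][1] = 79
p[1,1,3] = 59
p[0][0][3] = -76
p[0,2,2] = 35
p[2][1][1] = 94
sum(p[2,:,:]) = 231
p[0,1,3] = 49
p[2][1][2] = 79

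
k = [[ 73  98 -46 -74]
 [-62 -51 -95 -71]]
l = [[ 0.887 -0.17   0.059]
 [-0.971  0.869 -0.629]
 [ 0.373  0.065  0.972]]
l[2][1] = 0.065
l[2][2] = 0.972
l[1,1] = 0.869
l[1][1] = 0.869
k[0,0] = 73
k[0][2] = -46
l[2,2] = 0.972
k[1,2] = -95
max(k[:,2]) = -46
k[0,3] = -74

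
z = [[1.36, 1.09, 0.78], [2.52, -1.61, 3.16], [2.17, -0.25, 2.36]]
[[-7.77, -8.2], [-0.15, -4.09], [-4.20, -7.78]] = z @ [[-4.71,0.64], [-2.86,-5.15], [2.25,-4.43]]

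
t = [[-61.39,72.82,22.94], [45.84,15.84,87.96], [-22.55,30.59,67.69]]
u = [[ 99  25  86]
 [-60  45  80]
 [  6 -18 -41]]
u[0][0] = 99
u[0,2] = 86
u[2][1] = -18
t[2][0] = -22.55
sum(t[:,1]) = 119.25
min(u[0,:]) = 25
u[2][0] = 6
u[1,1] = 45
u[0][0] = 99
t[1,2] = 87.96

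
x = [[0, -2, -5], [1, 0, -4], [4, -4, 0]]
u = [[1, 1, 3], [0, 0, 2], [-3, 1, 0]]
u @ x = [[13, -14, -9], [8, -8, 0], [1, 6, 11]]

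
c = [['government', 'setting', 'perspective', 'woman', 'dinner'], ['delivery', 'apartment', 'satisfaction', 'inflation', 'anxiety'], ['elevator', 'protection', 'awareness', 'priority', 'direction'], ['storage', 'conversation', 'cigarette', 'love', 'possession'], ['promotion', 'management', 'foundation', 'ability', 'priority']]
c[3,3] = 'love'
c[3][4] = 'possession'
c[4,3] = 'ability'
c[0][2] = 'perspective'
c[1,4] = 'anxiety'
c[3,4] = 'possession'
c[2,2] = 'awareness'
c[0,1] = 'setting'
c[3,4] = 'possession'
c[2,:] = ['elevator', 'protection', 'awareness', 'priority', 'direction']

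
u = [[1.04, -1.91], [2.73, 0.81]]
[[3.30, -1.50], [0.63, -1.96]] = u@[[0.64, -0.82], [-1.38, 0.34]]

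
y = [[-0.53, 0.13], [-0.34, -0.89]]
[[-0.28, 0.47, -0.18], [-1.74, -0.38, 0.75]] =y @ [[0.92, -0.72, 0.12],[1.60, 0.70, -0.89]]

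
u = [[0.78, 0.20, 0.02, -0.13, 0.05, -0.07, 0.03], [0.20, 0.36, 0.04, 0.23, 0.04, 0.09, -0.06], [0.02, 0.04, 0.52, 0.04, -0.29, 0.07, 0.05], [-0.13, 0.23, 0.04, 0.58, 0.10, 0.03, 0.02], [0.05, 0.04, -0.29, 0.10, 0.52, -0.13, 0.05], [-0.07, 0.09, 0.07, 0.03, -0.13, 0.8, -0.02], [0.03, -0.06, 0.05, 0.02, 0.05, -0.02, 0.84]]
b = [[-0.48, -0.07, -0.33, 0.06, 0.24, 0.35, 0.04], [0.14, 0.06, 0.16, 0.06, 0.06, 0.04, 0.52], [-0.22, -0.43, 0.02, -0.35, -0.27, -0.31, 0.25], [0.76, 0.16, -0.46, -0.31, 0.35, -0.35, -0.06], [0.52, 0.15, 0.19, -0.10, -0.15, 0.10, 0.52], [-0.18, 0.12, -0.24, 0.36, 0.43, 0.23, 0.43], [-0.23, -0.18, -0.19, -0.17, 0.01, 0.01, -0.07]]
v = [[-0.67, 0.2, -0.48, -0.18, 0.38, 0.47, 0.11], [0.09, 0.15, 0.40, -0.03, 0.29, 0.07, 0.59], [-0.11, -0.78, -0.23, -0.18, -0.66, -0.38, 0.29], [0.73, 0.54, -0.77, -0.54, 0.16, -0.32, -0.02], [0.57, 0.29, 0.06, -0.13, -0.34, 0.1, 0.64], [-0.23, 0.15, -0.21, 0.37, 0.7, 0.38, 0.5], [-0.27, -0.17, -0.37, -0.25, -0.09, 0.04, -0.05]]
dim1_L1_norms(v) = [2.49, 1.62, 2.63, 3.08, 2.13, 2.54, 1.24]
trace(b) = -0.70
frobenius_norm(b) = 2.01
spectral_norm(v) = 1.56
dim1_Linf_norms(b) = [0.48, 0.52, 0.43, 0.76, 0.52, 0.43, 0.23]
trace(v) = -1.30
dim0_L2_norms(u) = [0.82, 0.49, 0.6, 0.65, 0.62, 0.82, 0.85]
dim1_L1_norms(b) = [1.57, 1.04, 1.85, 2.45, 1.73, 1.99, 0.86]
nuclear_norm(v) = 6.13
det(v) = 0.02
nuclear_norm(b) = 4.28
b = v @ u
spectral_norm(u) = 0.98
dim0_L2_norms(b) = [1.11, 0.54, 0.69, 0.63, 0.68, 0.64, 0.89]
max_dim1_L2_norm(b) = 1.08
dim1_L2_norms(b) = [0.73, 0.57, 0.77, 1.08, 0.8, 0.81, 0.39]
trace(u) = 4.40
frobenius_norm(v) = 2.72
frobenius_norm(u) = 1.86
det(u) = 0.01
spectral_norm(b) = 1.24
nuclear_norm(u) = 4.40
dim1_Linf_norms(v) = [0.67, 0.59, 0.78, 0.77, 0.64, 0.7, 0.37]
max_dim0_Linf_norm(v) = 0.78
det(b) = 0.00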